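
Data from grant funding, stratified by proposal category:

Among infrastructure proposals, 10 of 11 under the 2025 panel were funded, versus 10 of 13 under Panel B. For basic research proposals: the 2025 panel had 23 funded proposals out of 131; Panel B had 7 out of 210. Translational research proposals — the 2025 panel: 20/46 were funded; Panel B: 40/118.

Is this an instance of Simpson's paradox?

Infrastructure: the 2025 panel 10/11 = 90.9%, Panel B 10/13 = 76.9% → the 2025 panel
Basic research: the 2025 panel 23/131 = 17.6%, Panel B 7/210 = 3.3% → the 2025 panel
Translational research: the 2025 panel 20/46 = 43.5%, Panel B 40/118 = 33.9% → the 2025 panel
Overall: the 2025 panel 53/188 = 28.2%, Panel B 57/341 = 16.7% → the 2025 panel
The 2025 panel wins overall and in every proposal group — no reversal.

No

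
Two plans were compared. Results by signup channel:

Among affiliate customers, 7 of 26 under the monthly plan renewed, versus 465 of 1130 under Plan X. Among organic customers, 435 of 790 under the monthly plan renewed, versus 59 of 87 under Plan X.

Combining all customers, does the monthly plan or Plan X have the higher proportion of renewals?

Affiliate: the monthly plan 7/26 = 26.9%, Plan X 465/1130 = 41.2% → Plan X
Organic: the monthly plan 435/790 = 55.1%, Plan X 59/87 = 67.8% → Plan X
Overall: the monthly plan 442/816 = 54.2%, Plan X 524/1217 = 43.1% → the monthly plan
(Plan X wins every signup group but the monthly plan wins overall — Plan X's customers skew toward the low-rate affiliate group.)

the monthly plan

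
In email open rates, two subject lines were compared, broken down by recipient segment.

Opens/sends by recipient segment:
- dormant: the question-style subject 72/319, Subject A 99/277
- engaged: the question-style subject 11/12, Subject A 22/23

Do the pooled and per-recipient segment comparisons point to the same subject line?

Dormant: the question-style subject 72/319 = 22.6%, Subject A 99/277 = 35.7% → Subject A
Engaged: the question-style subject 11/12 = 91.7%, Subject A 22/23 = 95.7% → Subject A
Overall: the question-style subject 83/331 = 25.1%, Subject A 121/300 = 40.3% → Subject A
Subject A wins overall and in every recipient group — no reversal.

Yes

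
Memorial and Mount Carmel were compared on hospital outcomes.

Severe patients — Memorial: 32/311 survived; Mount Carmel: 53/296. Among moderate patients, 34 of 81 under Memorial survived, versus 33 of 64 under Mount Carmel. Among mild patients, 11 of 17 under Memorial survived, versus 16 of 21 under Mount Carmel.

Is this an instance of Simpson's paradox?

No

Severe: Memorial 32/311 = 10.3%, Mount Carmel 53/296 = 17.9% → Mount Carmel
Moderate: Memorial 34/81 = 42.0%, Mount Carmel 33/64 = 51.6% → Mount Carmel
Mild: Memorial 11/17 = 64.7%, Mount Carmel 16/21 = 76.2% → Mount Carmel
Overall: Memorial 77/409 = 18.8%, Mount Carmel 102/381 = 26.8% → Mount Carmel
Mount Carmel wins overall and in every case group — no reversal.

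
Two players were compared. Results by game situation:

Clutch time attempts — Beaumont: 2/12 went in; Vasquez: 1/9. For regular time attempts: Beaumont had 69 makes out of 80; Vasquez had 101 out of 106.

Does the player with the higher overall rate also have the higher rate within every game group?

Clutch time: Beaumont 2/12 = 16.7%, Vasquez 1/9 = 11.1% → Beaumont
Regular time: Beaumont 69/80 = 86.2%, Vasquez 101/106 = 95.3% → Vasquez
Overall: Beaumont 71/92 = 77.2%, Vasquez 102/115 = 88.7% → Vasquez
Neither sweeps: Beaumont wins 1 of 2 groups, Vasquez wins 1. Vasquez wins overall but not every group — no Simpson reversal.

No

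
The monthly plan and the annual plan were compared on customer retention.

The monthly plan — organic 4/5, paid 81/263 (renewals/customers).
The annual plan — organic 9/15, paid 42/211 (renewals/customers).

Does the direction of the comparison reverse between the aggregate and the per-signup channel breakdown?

No

Organic: the monthly plan 4/5 = 80.0%, the annual plan 9/15 = 60.0% → the monthly plan
Paid: the monthly plan 81/263 = 30.8%, the annual plan 42/211 = 19.9% → the monthly plan
Overall: the monthly plan 85/268 = 31.7%, the annual plan 51/226 = 22.6% → the monthly plan
The monthly plan wins overall and in every signup group — no reversal.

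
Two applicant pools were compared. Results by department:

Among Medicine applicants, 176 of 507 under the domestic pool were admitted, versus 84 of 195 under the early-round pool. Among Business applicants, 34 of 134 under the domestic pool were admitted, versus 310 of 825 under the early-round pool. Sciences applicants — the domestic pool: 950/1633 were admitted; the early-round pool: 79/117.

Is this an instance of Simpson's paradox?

Yes

Medicine: the domestic pool 176/507 = 34.7%, the early-round pool 84/195 = 43.1% → the early-round pool
Business: the domestic pool 34/134 = 25.4%, the early-round pool 310/825 = 37.6% → the early-round pool
Sciences: the domestic pool 950/1633 = 58.2%, the early-round pool 79/117 = 67.5% → the early-round pool
Overall: the domestic pool 1160/2274 = 51.0%, the early-round pool 473/1137 = 41.6% → the domestic pool
The early-round pool wins each department group but the domestic pool wins overall — the comparison reverses. The early-round pool's applicants skew toward Business, which has a lower base rate.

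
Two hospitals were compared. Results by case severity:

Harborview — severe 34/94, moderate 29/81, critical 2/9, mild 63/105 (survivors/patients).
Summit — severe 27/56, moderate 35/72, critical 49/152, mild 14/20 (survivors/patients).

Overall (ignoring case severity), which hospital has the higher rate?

Harborview

Severe: Harborview 34/94 = 36.2%, Summit 27/56 = 48.2% → Summit
Moderate: Harborview 29/81 = 35.8%, Summit 35/72 = 48.6% → Summit
Critical: Harborview 2/9 = 22.2%, Summit 49/152 = 32.2% → Summit
Mild: Harborview 63/105 = 60.0%, Summit 14/20 = 70.0% → Summit
Overall: Harborview 128/289 = 44.3%, Summit 125/300 = 41.7% → Harborview
(Summit wins every case group but Harborview wins overall — Summit's patients skew toward the low-rate critical group.)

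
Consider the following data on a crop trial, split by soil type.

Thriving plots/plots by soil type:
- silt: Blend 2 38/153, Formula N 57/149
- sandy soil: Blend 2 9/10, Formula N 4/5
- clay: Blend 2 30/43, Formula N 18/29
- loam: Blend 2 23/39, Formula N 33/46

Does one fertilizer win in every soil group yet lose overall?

Silt: Blend 2 38/153 = 24.8%, Formula N 57/149 = 38.3% → Formula N
Sandy soil: Blend 2 9/10 = 90.0%, Formula N 4/5 = 80.0% → Blend 2
Clay: Blend 2 30/43 = 69.8%, Formula N 18/29 = 62.1% → Blend 2
Loam: Blend 2 23/39 = 59.0%, Formula N 33/46 = 71.7% → Formula N
Overall: Blend 2 100/245 = 40.8%, Formula N 112/229 = 48.9% → Formula N
Neither sweeps: Blend 2 wins 2 of 4 groups, Formula N wins 2. Formula N wins overall but not every group — no Simpson reversal.

No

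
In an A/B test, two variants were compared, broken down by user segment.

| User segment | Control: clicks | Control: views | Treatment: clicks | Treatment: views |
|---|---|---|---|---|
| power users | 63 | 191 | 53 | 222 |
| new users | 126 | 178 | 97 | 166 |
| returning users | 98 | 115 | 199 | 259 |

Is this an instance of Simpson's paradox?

Power users: Control 63/191 = 33.0%, Treatment 53/222 = 23.9% → Control
New users: Control 126/178 = 70.8%, Treatment 97/166 = 58.4% → Control
Returning users: Control 98/115 = 85.2%, Treatment 199/259 = 76.8% → Control
Overall: Control 287/484 = 59.3%, Treatment 349/647 = 53.9% → Control
Control wins overall and in every user group — no reversal.

No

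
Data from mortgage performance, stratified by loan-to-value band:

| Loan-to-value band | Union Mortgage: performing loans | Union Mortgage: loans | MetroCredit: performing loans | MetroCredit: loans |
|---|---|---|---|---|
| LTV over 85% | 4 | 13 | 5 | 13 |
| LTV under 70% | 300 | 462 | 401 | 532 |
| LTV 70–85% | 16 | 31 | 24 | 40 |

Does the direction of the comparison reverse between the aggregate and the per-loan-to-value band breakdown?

LTV over 85%: Union Mortgage 4/13 = 30.8%, MetroCredit 5/13 = 38.5% → MetroCredit
LTV under 70%: Union Mortgage 300/462 = 64.9%, MetroCredit 401/532 = 75.4% → MetroCredit
LTV 70–85%: Union Mortgage 16/31 = 51.6%, MetroCredit 24/40 = 60.0% → MetroCredit
Overall: Union Mortgage 320/506 = 63.2%, MetroCredit 430/585 = 73.5% → MetroCredit
MetroCredit wins overall and in every loan-to-value group — no reversal.

No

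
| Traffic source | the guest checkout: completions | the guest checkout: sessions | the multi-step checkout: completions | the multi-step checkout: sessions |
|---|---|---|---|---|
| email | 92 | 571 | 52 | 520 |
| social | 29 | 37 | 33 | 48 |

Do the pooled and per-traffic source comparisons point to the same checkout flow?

Email: the guest checkout 92/571 = 16.1%, the multi-step checkout 52/520 = 10.0% → the guest checkout
Social: the guest checkout 29/37 = 78.4%, the multi-step checkout 33/48 = 68.8% → the guest checkout
Overall: the guest checkout 121/608 = 19.9%, the multi-step checkout 85/568 = 15.0% → the guest checkout
The guest checkout wins overall and in every traffic group — no reversal.

Yes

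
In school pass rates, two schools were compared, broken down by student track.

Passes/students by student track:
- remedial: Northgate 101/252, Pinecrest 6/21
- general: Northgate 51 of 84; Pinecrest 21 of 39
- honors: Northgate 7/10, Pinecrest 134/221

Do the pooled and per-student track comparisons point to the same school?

Remedial: Northgate 101/252 = 40.1%, Pinecrest 6/21 = 28.6% → Northgate
General: Northgate 51/84 = 60.7%, Pinecrest 21/39 = 53.8% → Northgate
Honors: Northgate 7/10 = 70.0%, Pinecrest 134/221 = 60.6% → Northgate
Overall: Northgate 159/346 = 46.0%, Pinecrest 161/281 = 57.3% → Pinecrest
Northgate wins each student group but Pinecrest wins overall — the comparison reverses. Northgate's students skew toward remedial, which has a lower base rate.

No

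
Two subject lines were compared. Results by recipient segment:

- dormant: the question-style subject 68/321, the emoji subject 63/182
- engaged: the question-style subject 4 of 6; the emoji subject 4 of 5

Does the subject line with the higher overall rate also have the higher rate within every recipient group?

Dormant: the question-style subject 68/321 = 21.2%, the emoji subject 63/182 = 34.6% → the emoji subject
Engaged: the question-style subject 4/6 = 66.7%, the emoji subject 4/5 = 80.0% → the emoji subject
Overall: the question-style subject 72/327 = 22.0%, the emoji subject 67/187 = 35.8% → the emoji subject
The emoji subject wins overall and in every recipient group — no reversal.

Yes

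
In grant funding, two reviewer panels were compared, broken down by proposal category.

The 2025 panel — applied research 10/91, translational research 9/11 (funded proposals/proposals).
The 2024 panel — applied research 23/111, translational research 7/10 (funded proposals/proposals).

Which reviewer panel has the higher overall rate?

the 2024 panel

Applied research: the 2025 panel 10/91 = 11.0%, the 2024 panel 23/111 = 20.7% → the 2024 panel
Translational research: the 2025 panel 9/11 = 81.8%, the 2024 panel 7/10 = 70.0% → the 2025 panel
Overall: the 2025 panel 19/102 = 18.6%, the 2024 panel 30/121 = 24.8% → the 2024 panel
(Neither sweeps every proposal group, but the 2024 panel has the higher pooled rate.)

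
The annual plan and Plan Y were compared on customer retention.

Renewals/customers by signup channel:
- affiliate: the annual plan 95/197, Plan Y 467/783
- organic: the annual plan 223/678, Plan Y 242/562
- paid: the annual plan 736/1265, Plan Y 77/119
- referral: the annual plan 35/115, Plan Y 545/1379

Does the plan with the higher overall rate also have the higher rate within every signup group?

Affiliate: the annual plan 95/197 = 48.2%, Plan Y 467/783 = 59.6% → Plan Y
Organic: the annual plan 223/678 = 32.9%, Plan Y 242/562 = 43.1% → Plan Y
Paid: the annual plan 736/1265 = 58.2%, Plan Y 77/119 = 64.7% → Plan Y
Referral: the annual plan 35/115 = 30.4%, Plan Y 545/1379 = 39.5% → Plan Y
Overall: the annual plan 1089/2255 = 48.3%, Plan Y 1331/2843 = 46.8% → the annual plan
Plan Y wins each signup group but the annual plan wins overall — the comparison reverses. Plan Y's customers skew toward referral, which has a lower base rate.

No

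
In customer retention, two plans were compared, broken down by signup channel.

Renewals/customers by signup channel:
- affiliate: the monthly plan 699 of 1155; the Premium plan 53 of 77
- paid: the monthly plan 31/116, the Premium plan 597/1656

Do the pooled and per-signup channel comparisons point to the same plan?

No

Affiliate: the monthly plan 699/1155 = 60.5%, the Premium plan 53/77 = 68.8% → the Premium plan
Paid: the monthly plan 31/116 = 26.7%, the Premium plan 597/1656 = 36.1% → the Premium plan
Overall: the monthly plan 730/1271 = 57.4%, the Premium plan 650/1733 = 37.5% → the monthly plan
The Premium plan wins each signup group but the monthly plan wins overall — the comparison reverses. The Premium plan's customers skew toward paid, which has a lower base rate.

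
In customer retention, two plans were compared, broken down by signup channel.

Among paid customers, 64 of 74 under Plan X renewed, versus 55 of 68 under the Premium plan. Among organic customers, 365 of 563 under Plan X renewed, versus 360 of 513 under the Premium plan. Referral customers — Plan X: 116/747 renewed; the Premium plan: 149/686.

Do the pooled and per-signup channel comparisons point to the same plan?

Paid: Plan X 64/74 = 86.5%, the Premium plan 55/68 = 80.9% → Plan X
Organic: Plan X 365/563 = 64.8%, the Premium plan 360/513 = 70.2% → the Premium plan
Referral: Plan X 116/747 = 15.5%, the Premium plan 149/686 = 21.7% → the Premium plan
Overall: Plan X 545/1384 = 39.4%, the Premium plan 564/1267 = 44.5% → the Premium plan
Neither sweeps: Plan X wins 1 of 3 groups, the Premium plan wins 2. The Premium plan wins overall but not every group — no Simpson reversal.

No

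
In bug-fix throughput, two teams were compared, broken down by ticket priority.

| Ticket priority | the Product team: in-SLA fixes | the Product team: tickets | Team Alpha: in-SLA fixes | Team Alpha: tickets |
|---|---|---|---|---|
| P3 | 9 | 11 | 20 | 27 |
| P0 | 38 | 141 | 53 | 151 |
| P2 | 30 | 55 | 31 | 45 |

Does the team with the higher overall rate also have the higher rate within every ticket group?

P3: the Product team 9/11 = 81.8%, Team Alpha 20/27 = 74.1% → the Product team
P0: the Product team 38/141 = 27.0%, Team Alpha 53/151 = 35.1% → Team Alpha
P2: the Product team 30/55 = 54.5%, Team Alpha 31/45 = 68.9% → Team Alpha
Overall: the Product team 77/207 = 37.2%, Team Alpha 104/223 = 46.6% → Team Alpha
Neither sweeps: the Product team wins 1 of 3 groups, Team Alpha wins 2. Team Alpha wins overall but not every group — no Simpson reversal.

No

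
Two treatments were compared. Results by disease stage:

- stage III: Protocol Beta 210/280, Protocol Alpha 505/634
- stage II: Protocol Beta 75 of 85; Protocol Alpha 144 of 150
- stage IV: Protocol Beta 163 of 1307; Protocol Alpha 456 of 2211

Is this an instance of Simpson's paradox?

No

Stage III: Protocol Beta 210/280 = 75.0%, Protocol Alpha 505/634 = 79.7% → Protocol Alpha
Stage II: Protocol Beta 75/85 = 88.2%, Protocol Alpha 144/150 = 96.0% → Protocol Alpha
Stage IV: Protocol Beta 163/1307 = 12.5%, Protocol Alpha 456/2211 = 20.6% → Protocol Alpha
Overall: Protocol Beta 448/1672 = 26.8%, Protocol Alpha 1105/2995 = 36.9% → Protocol Alpha
Protocol Alpha wins overall and in every disease group — no reversal.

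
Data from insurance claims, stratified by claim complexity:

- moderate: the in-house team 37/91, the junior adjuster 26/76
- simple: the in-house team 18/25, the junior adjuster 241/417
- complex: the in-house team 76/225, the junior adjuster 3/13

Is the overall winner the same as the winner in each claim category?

Moderate: the in-house team 37/91 = 40.7%, the junior adjuster 26/76 = 34.2% → the in-house team
Simple: the in-house team 18/25 = 72.0%, the junior adjuster 241/417 = 57.8% → the in-house team
Complex: the in-house team 76/225 = 33.8%, the junior adjuster 3/13 = 23.1% → the in-house team
Overall: the in-house team 131/341 = 38.4%, the junior adjuster 270/506 = 53.4% → the junior adjuster
The in-house team wins each claim group but the junior adjuster wins overall — the comparison reverses. The in-house team's claims skew toward complex, which has a lower base rate.

No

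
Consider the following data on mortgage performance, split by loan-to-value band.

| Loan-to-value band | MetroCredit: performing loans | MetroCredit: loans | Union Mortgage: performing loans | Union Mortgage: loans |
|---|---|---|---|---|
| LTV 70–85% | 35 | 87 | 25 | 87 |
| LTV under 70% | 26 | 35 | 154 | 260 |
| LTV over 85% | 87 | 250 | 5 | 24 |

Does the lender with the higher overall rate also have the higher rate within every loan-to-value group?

LTV 70–85%: MetroCredit 35/87 = 40.2%, Union Mortgage 25/87 = 28.7% → MetroCredit
LTV under 70%: MetroCredit 26/35 = 74.3%, Union Mortgage 154/260 = 59.2% → MetroCredit
LTV over 85%: MetroCredit 87/250 = 34.8%, Union Mortgage 5/24 = 20.8% → MetroCredit
Overall: MetroCredit 148/372 = 39.8%, Union Mortgage 184/371 = 49.6% → Union Mortgage
MetroCredit wins each loan-to-value group but Union Mortgage wins overall — the comparison reverses. MetroCredit's loans skew toward LTV over 85%, which has a lower base rate.

No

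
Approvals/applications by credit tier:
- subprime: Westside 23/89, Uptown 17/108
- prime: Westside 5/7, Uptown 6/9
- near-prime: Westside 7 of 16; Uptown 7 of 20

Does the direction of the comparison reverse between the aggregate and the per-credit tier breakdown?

Subprime: Westside 23/89 = 25.8%, Uptown 17/108 = 15.7% → Westside
Prime: Westside 5/7 = 71.4%, Uptown 6/9 = 66.7% → Westside
Near-prime: Westside 7/16 = 43.8%, Uptown 7/20 = 35.0% → Westside
Overall: Westside 35/112 = 31.2%, Uptown 30/137 = 21.9% → Westside
Westside wins overall and in every credit group — no reversal.

No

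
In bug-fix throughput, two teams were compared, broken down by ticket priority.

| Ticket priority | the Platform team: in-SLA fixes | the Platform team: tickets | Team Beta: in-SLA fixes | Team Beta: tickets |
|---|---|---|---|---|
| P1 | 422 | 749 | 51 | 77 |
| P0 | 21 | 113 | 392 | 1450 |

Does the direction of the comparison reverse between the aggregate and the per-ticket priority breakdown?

P1: the Platform team 422/749 = 56.3%, Team Beta 51/77 = 66.2% → Team Beta
P0: the Platform team 21/113 = 18.6%, Team Beta 392/1450 = 27.0% → Team Beta
Overall: the Platform team 443/862 = 51.4%, Team Beta 443/1527 = 29.0% → the Platform team
Team Beta wins each ticket group but the Platform team wins overall — the comparison reverses. Team Beta's tickets skew toward P0, which has a lower base rate.

Yes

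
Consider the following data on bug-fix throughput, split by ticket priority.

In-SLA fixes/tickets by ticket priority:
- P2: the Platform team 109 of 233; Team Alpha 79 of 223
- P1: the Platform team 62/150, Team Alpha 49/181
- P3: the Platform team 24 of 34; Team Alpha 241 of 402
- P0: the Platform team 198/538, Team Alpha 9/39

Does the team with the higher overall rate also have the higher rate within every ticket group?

No

P2: the Platform team 109/233 = 46.8%, Team Alpha 79/223 = 35.4% → the Platform team
P1: the Platform team 62/150 = 41.3%, Team Alpha 49/181 = 27.1% → the Platform team
P3: the Platform team 24/34 = 70.6%, Team Alpha 241/402 = 60.0% → the Platform team
P0: the Platform team 198/538 = 36.8%, Team Alpha 9/39 = 23.1% → the Platform team
Overall: the Platform team 393/955 = 41.2%, Team Alpha 378/845 = 44.7% → Team Alpha
The Platform team wins each ticket group but Team Alpha wins overall — the comparison reverses. The Platform team's tickets skew toward P0, which has a lower base rate.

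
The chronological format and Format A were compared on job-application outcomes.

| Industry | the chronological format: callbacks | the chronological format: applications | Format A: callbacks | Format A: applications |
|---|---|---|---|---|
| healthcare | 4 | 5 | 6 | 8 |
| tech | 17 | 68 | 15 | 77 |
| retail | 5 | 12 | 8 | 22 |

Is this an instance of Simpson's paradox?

No

Healthcare: the chronological format 4/5 = 80.0%, Format A 6/8 = 75.0% → the chronological format
Tech: the chronological format 17/68 = 25.0%, Format A 15/77 = 19.5% → the chronological format
Retail: the chronological format 5/12 = 41.7%, Format A 8/22 = 36.4% → the chronological format
Overall: the chronological format 26/85 = 30.6%, Format A 29/107 = 27.1% → the chronological format
The chronological format wins overall and in every industry group — no reversal.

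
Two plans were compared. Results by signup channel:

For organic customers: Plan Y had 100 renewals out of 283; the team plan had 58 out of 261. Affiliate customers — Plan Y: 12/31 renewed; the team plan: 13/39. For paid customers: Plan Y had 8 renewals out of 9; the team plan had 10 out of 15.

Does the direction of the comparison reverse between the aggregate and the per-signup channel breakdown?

No

Organic: Plan Y 100/283 = 35.3%, the team plan 58/261 = 22.2% → Plan Y
Affiliate: Plan Y 12/31 = 38.7%, the team plan 13/39 = 33.3% → Plan Y
Paid: Plan Y 8/9 = 88.9%, the team plan 10/15 = 66.7% → Plan Y
Overall: Plan Y 120/323 = 37.2%, the team plan 81/315 = 25.7% → Plan Y
Plan Y wins overall and in every signup group — no reversal.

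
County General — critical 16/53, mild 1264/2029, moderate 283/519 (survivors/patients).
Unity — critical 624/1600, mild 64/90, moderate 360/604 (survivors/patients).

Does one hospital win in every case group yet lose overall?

Yes

Critical: County General 16/53 = 30.2%, Unity 624/1600 = 39.0% → Unity
Mild: County General 1264/2029 = 62.3%, Unity 64/90 = 71.1% → Unity
Moderate: County General 283/519 = 54.5%, Unity 360/604 = 59.6% → Unity
Overall: County General 1563/2601 = 60.1%, Unity 1048/2294 = 45.7% → County General
Unity wins each case group but County General wins overall — the comparison reverses. Unity's patients skew toward critical, which has a lower base rate.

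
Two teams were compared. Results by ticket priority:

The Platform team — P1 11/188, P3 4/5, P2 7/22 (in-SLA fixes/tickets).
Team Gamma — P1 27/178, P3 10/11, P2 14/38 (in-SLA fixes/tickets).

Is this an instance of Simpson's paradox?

No

P1: the Platform team 11/188 = 5.9%, Team Gamma 27/178 = 15.2% → Team Gamma
P3: the Platform team 4/5 = 80.0%, Team Gamma 10/11 = 90.9% → Team Gamma
P2: the Platform team 7/22 = 31.8%, Team Gamma 14/38 = 36.8% → Team Gamma
Overall: the Platform team 22/215 = 10.2%, Team Gamma 51/227 = 22.5% → Team Gamma
Team Gamma wins overall and in every ticket group — no reversal.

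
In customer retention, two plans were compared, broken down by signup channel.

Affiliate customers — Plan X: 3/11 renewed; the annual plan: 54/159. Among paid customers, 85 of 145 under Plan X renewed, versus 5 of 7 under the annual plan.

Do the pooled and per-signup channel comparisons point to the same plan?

Affiliate: Plan X 3/11 = 27.3%, the annual plan 54/159 = 34.0% → the annual plan
Paid: Plan X 85/145 = 58.6%, the annual plan 5/7 = 71.4% → the annual plan
Overall: Plan X 88/156 = 56.4%, the annual plan 59/166 = 35.5% → Plan X
The annual plan wins each signup group but Plan X wins overall — the comparison reverses. The annual plan's customers skew toward affiliate, which has a lower base rate.

No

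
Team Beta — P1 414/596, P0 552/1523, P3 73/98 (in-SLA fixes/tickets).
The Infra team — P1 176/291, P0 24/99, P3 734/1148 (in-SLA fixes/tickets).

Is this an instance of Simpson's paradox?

Yes

P1: Team Beta 414/596 = 69.5%, the Infra team 176/291 = 60.5% → Team Beta
P0: Team Beta 552/1523 = 36.2%, the Infra team 24/99 = 24.2% → Team Beta
P3: Team Beta 73/98 = 74.5%, the Infra team 734/1148 = 63.9% → Team Beta
Overall: Team Beta 1039/2217 = 46.9%, the Infra team 934/1538 = 60.7% → the Infra team
Team Beta wins each ticket group but the Infra team wins overall — the comparison reverses. Team Beta's tickets skew toward P0, which has a lower base rate.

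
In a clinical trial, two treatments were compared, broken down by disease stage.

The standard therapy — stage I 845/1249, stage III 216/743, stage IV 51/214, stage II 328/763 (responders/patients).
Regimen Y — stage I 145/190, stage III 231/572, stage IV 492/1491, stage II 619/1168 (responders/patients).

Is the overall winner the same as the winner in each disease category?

No

Stage I: the standard therapy 845/1249 = 67.7%, Regimen Y 145/190 = 76.3% → Regimen Y
Stage III: the standard therapy 216/743 = 29.1%, Regimen Y 231/572 = 40.4% → Regimen Y
Stage IV: the standard therapy 51/214 = 23.8%, Regimen Y 492/1491 = 33.0% → Regimen Y
Stage II: the standard therapy 328/763 = 43.0%, Regimen Y 619/1168 = 53.0% → Regimen Y
Overall: the standard therapy 1440/2969 = 48.5%, Regimen Y 1487/3421 = 43.5% → the standard therapy
Regimen Y wins each disease group but the standard therapy wins overall — the comparison reverses. Regimen Y's patients skew toward stage IV, which has a lower base rate.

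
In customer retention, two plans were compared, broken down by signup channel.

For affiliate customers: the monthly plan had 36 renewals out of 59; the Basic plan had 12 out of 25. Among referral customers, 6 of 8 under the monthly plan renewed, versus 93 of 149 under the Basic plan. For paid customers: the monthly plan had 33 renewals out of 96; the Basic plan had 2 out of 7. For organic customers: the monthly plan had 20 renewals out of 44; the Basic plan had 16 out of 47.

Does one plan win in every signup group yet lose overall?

Affiliate: the monthly plan 36/59 = 61.0%, the Basic plan 12/25 = 48.0% → the monthly plan
Referral: the monthly plan 6/8 = 75.0%, the Basic plan 93/149 = 62.4% → the monthly plan
Paid: the monthly plan 33/96 = 34.4%, the Basic plan 2/7 = 28.6% → the monthly plan
Organic: the monthly plan 20/44 = 45.5%, the Basic plan 16/47 = 34.0% → the monthly plan
Overall: the monthly plan 95/207 = 45.9%, the Basic plan 123/228 = 53.9% → the Basic plan
The monthly plan wins each signup group but the Basic plan wins overall — the comparison reverses. The monthly plan's customers skew toward paid, which has a lower base rate.

Yes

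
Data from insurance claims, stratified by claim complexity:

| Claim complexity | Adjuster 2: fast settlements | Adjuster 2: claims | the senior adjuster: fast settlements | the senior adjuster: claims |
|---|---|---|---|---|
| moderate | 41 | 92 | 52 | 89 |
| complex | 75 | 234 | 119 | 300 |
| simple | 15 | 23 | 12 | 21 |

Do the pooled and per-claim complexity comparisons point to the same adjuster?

Moderate: Adjuster 2 41/92 = 44.6%, the senior adjuster 52/89 = 58.4% → the senior adjuster
Complex: Adjuster 2 75/234 = 32.1%, the senior adjuster 119/300 = 39.7% → the senior adjuster
Simple: Adjuster 2 15/23 = 65.2%, the senior adjuster 12/21 = 57.1% → Adjuster 2
Overall: Adjuster 2 131/349 = 37.5%, the senior adjuster 183/410 = 44.6% → the senior adjuster
Neither sweeps: Adjuster 2 wins 1 of 3 groups, the senior adjuster wins 2. The senior adjuster wins overall but not every group — no Simpson reversal.

No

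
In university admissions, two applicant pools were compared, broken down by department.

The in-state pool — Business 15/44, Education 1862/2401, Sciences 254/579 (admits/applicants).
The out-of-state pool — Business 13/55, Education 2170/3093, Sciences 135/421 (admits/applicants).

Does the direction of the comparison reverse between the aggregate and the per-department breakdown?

No

Business: the in-state pool 15/44 = 34.1%, the out-of-state pool 13/55 = 23.6% → the in-state pool
Education: the in-state pool 1862/2401 = 77.6%, the out-of-state pool 2170/3093 = 70.2% → the in-state pool
Sciences: the in-state pool 254/579 = 43.9%, the out-of-state pool 135/421 = 32.1% → the in-state pool
Overall: the in-state pool 2131/3024 = 70.5%, the out-of-state pool 2318/3569 = 64.9% → the in-state pool
The in-state pool wins overall and in every department group — no reversal.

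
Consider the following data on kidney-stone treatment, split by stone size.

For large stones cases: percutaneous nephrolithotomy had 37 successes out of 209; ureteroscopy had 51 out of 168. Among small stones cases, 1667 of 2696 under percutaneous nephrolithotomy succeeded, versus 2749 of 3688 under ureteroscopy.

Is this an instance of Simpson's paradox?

Large stones: percutaneous nephrolithotomy 37/209 = 17.7%, ureteroscopy 51/168 = 30.4% → ureteroscopy
Small stones: percutaneous nephrolithotomy 1667/2696 = 61.8%, ureteroscopy 2749/3688 = 74.5% → ureteroscopy
Overall: percutaneous nephrolithotomy 1704/2905 = 58.7%, ureteroscopy 2800/3856 = 72.6% → ureteroscopy
Ureteroscopy wins overall and in every stone group — no reversal.

No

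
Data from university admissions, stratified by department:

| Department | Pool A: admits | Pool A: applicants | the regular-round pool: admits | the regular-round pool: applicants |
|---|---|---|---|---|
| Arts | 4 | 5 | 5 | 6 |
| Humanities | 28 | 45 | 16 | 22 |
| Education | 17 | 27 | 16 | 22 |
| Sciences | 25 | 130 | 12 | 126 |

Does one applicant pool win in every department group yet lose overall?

Arts: Pool A 4/5 = 80.0%, the regular-round pool 5/6 = 83.3% → the regular-round pool
Humanities: Pool A 28/45 = 62.2%, the regular-round pool 16/22 = 72.7% → the regular-round pool
Education: Pool A 17/27 = 63.0%, the regular-round pool 16/22 = 72.7% → the regular-round pool
Sciences: Pool A 25/130 = 19.2%, the regular-round pool 12/126 = 9.5% → Pool A
Overall: Pool A 74/207 = 35.7%, the regular-round pool 49/176 = 27.8% → Pool A
Neither sweeps: Pool A wins 1 of 4 groups, the regular-round pool wins 3. Pool A wins overall but not every group — no Simpson reversal.

No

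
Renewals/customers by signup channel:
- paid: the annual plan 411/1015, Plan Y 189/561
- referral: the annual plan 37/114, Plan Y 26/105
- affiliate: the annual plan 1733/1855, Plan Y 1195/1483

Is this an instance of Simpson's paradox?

No

Paid: the annual plan 411/1015 = 40.5%, Plan Y 189/561 = 33.7% → the annual plan
Referral: the annual plan 37/114 = 32.5%, Plan Y 26/105 = 24.8% → the annual plan
Affiliate: the annual plan 1733/1855 = 93.4%, Plan Y 1195/1483 = 80.6% → the annual plan
Overall: the annual plan 2181/2984 = 73.1%, Plan Y 1410/2149 = 65.6% → the annual plan
The annual plan wins overall and in every signup group — no reversal.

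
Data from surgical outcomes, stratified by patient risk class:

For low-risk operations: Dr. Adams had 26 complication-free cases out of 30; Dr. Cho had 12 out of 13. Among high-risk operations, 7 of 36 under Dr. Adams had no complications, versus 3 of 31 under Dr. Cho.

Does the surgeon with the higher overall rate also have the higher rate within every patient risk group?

Low-risk: Dr. Adams 26/30 = 86.7%, Dr. Cho 12/13 = 92.3% → Dr. Cho
High-risk: Dr. Adams 7/36 = 19.4%, Dr. Cho 3/31 = 9.7% → Dr. Adams
Overall: Dr. Adams 33/66 = 50.0%, Dr. Cho 15/44 = 34.1% → Dr. Adams
Neither sweeps: Dr. Adams wins 1 of 2 groups, Dr. Cho wins 1. Dr. Adams wins overall but not every group — no Simpson reversal.

No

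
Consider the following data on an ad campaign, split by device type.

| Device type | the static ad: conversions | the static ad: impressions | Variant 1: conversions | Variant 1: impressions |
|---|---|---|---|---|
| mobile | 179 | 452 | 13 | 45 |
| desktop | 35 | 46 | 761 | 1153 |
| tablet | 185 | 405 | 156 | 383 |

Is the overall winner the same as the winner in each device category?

No

Mobile: the static ad 179/452 = 39.6%, Variant 1 13/45 = 28.9% → the static ad
Desktop: the static ad 35/46 = 76.1%, Variant 1 761/1153 = 66.0% → the static ad
Tablet: the static ad 185/405 = 45.7%, Variant 1 156/383 = 40.7% → the static ad
Overall: the static ad 399/903 = 44.2%, Variant 1 930/1581 = 58.8% → Variant 1
The static ad wins each device group but Variant 1 wins overall — the comparison reverses. The static ad's impressions skew toward mobile, which has a lower base rate.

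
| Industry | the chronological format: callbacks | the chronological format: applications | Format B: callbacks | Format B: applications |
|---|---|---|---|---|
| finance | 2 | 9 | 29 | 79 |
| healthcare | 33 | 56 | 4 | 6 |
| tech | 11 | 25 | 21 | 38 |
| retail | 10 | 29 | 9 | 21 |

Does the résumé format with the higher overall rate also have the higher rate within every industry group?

Finance: the chronological format 2/9 = 22.2%, Format B 29/79 = 36.7% → Format B
Healthcare: the chronological format 33/56 = 58.9%, Format B 4/6 = 66.7% → Format B
Tech: the chronological format 11/25 = 44.0%, Format B 21/38 = 55.3% → Format B
Retail: the chronological format 10/29 = 34.5%, Format B 9/21 = 42.9% → Format B
Overall: the chronological format 56/119 = 47.1%, Format B 63/144 = 43.8% → the chronological format
Format B wins each industry group but the chronological format wins overall — the comparison reverses. Format B's applications skew toward finance, which has a lower base rate.

No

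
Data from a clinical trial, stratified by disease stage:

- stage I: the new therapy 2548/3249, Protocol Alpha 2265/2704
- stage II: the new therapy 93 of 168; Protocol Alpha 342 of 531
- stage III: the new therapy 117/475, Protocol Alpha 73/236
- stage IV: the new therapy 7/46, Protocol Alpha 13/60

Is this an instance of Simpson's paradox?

Stage I: the new therapy 2548/3249 = 78.4%, Protocol Alpha 2265/2704 = 83.8% → Protocol Alpha
Stage II: the new therapy 93/168 = 55.4%, Protocol Alpha 342/531 = 64.4% → Protocol Alpha
Stage III: the new therapy 117/475 = 24.6%, Protocol Alpha 73/236 = 30.9% → Protocol Alpha
Stage IV: the new therapy 7/46 = 15.2%, Protocol Alpha 13/60 = 21.7% → Protocol Alpha
Overall: the new therapy 2765/3938 = 70.2%, Protocol Alpha 2693/3531 = 76.3% → Protocol Alpha
Protocol Alpha wins overall and in every disease group — no reversal.

No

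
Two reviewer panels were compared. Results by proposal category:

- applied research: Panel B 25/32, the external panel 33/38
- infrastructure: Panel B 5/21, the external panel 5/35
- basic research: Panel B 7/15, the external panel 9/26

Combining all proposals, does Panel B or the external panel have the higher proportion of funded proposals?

Applied research: Panel B 25/32 = 78.1%, the external panel 33/38 = 86.8% → the external panel
Infrastructure: Panel B 5/21 = 23.8%, the external panel 5/35 = 14.3% → Panel B
Basic research: Panel B 7/15 = 46.7%, the external panel 9/26 = 34.6% → Panel B
Overall: Panel B 37/68 = 54.4%, the external panel 47/99 = 47.5% → Panel B
(Neither sweeps every proposal group, but Panel B has the higher pooled rate.)

Panel B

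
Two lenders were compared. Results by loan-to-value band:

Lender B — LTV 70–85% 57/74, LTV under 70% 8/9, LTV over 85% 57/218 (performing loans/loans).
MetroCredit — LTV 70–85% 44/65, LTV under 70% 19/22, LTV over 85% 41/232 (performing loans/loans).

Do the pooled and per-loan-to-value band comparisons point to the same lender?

Yes

LTV 70–85%: Lender B 57/74 = 77.0%, MetroCredit 44/65 = 67.7% → Lender B
LTV under 70%: Lender B 8/9 = 88.9%, MetroCredit 19/22 = 86.4% → Lender B
LTV over 85%: Lender B 57/218 = 26.1%, MetroCredit 41/232 = 17.7% → Lender B
Overall: Lender B 122/301 = 40.5%, MetroCredit 104/319 = 32.6% → Lender B
Lender B wins overall and in every loan-to-value group — no reversal.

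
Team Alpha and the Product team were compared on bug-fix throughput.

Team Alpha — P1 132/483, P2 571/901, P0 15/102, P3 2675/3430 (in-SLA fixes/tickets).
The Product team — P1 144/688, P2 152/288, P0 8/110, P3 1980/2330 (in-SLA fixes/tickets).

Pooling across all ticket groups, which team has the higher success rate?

Team Alpha

P1: Team Alpha 132/483 = 27.3%, the Product team 144/688 = 20.9% → Team Alpha
P2: Team Alpha 571/901 = 63.4%, the Product team 152/288 = 52.8% → Team Alpha
P0: Team Alpha 15/102 = 14.7%, the Product team 8/110 = 7.3% → Team Alpha
P3: Team Alpha 2675/3430 = 78.0%, the Product team 1980/2330 = 85.0% → the Product team
Overall: Team Alpha 3393/4916 = 69.0%, the Product team 2284/3416 = 66.9% → Team Alpha
(Neither sweeps every ticket group, but Team Alpha has the higher pooled rate.)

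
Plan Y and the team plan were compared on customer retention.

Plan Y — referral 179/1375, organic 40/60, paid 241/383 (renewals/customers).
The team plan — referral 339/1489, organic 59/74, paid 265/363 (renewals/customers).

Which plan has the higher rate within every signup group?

Referral: Plan Y 179/1375 = 13.0%, the team plan 339/1489 = 22.8% → the team plan
Organic: Plan Y 40/60 = 66.7%, the team plan 59/74 = 79.7% → the team plan
Paid: Plan Y 241/383 = 62.9%, the team plan 265/363 = 73.0% → the team plan
The team plan has the higher rate in all 3 groups.

the team plan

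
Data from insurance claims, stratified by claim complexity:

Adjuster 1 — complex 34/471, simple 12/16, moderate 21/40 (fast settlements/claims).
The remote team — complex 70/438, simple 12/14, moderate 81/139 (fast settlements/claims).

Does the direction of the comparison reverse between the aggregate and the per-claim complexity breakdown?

No

Complex: Adjuster 1 34/471 = 7.2%, the remote team 70/438 = 16.0% → the remote team
Simple: Adjuster 1 12/16 = 75.0%, the remote team 12/14 = 85.7% → the remote team
Moderate: Adjuster 1 21/40 = 52.5%, the remote team 81/139 = 58.3% → the remote team
Overall: Adjuster 1 67/527 = 12.7%, the remote team 163/591 = 27.6% → the remote team
The remote team wins overall and in every claim group — no reversal.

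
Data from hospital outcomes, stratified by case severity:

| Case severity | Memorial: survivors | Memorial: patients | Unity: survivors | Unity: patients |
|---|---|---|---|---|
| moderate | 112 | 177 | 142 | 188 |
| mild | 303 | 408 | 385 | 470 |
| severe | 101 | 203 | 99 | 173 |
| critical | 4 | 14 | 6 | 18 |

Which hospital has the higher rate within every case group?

Moderate: Memorial 112/177 = 63.3%, Unity 142/188 = 75.5% → Unity
Mild: Memorial 303/408 = 74.3%, Unity 385/470 = 81.9% → Unity
Severe: Memorial 101/203 = 49.8%, Unity 99/173 = 57.2% → Unity
Critical: Memorial 4/14 = 28.6%, Unity 6/18 = 33.3% → Unity
Unity has the higher rate in all 4 groups.

Unity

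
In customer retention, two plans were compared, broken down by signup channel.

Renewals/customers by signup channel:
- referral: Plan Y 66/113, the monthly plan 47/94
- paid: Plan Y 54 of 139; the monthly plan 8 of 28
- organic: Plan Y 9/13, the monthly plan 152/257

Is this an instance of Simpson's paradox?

Referral: Plan Y 66/113 = 58.4%, the monthly plan 47/94 = 50.0% → Plan Y
Paid: Plan Y 54/139 = 38.8%, the monthly plan 8/28 = 28.6% → Plan Y
Organic: Plan Y 9/13 = 69.2%, the monthly plan 152/257 = 59.1% → Plan Y
Overall: Plan Y 129/265 = 48.7%, the monthly plan 207/379 = 54.6% → the monthly plan
Plan Y wins each signup group but the monthly plan wins overall — the comparison reverses. Plan Y's customers skew toward paid, which has a lower base rate.

Yes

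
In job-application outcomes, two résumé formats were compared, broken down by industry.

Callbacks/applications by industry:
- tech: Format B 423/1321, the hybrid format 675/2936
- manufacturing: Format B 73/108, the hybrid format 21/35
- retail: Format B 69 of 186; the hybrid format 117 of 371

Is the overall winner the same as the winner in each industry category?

Yes

Tech: Format B 423/1321 = 32.0%, the hybrid format 675/2936 = 23.0% → Format B
Manufacturing: Format B 73/108 = 67.6%, the hybrid format 21/35 = 60.0% → Format B
Retail: Format B 69/186 = 37.1%, the hybrid format 117/371 = 31.5% → Format B
Overall: Format B 565/1615 = 35.0%, the hybrid format 813/3342 = 24.3% → Format B
Format B wins overall and in every industry group — no reversal.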